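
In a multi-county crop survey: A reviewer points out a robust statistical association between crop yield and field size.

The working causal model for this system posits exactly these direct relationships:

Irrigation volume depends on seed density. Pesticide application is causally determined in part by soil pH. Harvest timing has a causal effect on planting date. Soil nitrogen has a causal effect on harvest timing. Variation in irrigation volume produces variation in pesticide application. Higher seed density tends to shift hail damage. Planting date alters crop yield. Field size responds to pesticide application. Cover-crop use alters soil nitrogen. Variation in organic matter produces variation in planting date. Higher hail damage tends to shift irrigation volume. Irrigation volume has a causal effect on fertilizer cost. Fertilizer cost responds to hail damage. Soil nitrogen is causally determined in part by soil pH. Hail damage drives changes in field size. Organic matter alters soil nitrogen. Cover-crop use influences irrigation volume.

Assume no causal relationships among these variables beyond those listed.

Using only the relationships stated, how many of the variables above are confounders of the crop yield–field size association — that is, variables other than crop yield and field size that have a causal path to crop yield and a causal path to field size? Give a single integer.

2

The common causes are: cover-crop use (to crop yield via cover-crop use → soil nitrogen → harvest timing → planting date → crop yield; to field size via cover-crop use → irrigation volume → pesticide application → field size); soil pH (to crop yield via soil pH → soil nitrogen → harvest timing → planting date → crop yield; to field size via soil pH → pesticide application → field size).
Every other variable lacks a causal path to at least one of crop yield and field size.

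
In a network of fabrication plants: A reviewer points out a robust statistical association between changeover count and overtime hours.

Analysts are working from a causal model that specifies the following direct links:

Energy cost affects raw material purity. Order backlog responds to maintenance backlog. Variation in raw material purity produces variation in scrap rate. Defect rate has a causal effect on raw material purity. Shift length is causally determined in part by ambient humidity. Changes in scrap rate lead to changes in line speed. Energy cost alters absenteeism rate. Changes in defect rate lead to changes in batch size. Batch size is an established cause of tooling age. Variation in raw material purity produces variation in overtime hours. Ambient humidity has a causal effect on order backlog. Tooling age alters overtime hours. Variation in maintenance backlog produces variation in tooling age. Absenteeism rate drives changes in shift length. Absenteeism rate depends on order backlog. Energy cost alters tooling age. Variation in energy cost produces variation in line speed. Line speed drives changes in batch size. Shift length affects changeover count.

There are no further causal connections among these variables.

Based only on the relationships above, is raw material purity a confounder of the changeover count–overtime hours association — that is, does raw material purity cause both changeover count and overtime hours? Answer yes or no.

Raw material purity has no stated causal path to changeover count. A confounder must cause both variables, so raw material purity does not qualify.

no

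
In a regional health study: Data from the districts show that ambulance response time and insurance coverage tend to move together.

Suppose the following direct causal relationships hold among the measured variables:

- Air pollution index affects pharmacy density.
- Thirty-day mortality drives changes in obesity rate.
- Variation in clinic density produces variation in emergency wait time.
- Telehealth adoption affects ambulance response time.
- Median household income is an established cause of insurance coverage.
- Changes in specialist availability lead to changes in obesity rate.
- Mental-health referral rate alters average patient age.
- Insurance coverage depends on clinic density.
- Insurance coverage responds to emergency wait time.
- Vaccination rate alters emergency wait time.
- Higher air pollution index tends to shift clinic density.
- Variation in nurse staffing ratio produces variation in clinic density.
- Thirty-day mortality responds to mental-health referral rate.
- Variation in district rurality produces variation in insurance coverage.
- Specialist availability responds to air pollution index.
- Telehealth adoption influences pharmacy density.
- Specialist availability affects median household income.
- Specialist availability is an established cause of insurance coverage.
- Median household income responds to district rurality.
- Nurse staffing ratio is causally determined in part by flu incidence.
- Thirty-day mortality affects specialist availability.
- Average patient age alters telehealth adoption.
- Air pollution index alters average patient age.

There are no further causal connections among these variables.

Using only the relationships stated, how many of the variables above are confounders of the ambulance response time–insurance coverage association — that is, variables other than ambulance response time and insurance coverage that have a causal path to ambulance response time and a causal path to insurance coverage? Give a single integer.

2

The common causes are: air pollution index (to ambulance response time via air pollution index → average patient age → telehealth adoption → ambulance response time; to insurance coverage via air pollution index → specialist availability → insurance coverage); mental-health referral rate (to ambulance response time via mental-health referral rate → average patient age → telehealth adoption → ambulance response time; to insurance coverage via mental-health referral rate → thirty-day mortality → specialist availability → insurance coverage).
Every other variable lacks a causal path to at least one of ambulance response time and insurance coverage.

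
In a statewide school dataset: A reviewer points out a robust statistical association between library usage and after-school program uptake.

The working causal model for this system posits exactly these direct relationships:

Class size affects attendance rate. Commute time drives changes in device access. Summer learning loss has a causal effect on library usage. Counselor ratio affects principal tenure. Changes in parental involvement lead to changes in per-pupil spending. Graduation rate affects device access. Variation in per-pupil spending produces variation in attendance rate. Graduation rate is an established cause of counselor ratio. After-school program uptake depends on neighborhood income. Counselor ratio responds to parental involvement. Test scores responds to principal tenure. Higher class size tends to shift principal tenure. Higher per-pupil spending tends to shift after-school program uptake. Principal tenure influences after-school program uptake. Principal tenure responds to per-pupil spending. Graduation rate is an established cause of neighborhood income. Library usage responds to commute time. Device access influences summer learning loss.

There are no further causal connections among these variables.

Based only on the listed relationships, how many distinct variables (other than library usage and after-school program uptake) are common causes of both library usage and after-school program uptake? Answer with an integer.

The common causes are: graduation rate (to library usage via graduation rate → device access → summer learning loss → library usage; to after-school program uptake via graduation rate → neighborhood income → after-school program uptake).
Every other variable lacks a causal path to at least one of library usage and after-school program uptake.

1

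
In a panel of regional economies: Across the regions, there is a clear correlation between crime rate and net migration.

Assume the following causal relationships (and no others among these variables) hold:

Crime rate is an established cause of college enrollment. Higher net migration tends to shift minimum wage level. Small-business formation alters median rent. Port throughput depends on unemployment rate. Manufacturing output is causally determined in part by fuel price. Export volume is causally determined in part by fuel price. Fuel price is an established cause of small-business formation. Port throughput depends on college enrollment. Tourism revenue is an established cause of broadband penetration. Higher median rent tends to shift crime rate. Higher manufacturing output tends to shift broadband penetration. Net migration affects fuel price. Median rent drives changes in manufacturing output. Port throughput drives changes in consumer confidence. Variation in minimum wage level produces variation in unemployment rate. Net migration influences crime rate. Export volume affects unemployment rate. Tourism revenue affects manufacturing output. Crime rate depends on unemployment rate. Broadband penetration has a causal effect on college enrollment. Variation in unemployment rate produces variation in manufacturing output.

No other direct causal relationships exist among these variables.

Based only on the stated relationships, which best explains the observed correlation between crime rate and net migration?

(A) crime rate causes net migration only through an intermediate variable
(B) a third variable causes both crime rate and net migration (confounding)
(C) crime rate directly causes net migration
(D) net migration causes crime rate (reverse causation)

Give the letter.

D

The stated link runs net migration → crime rate; crime rate has no causal path to net migration. No variable causes both, so confounding is ruled out. The correlation reflects reverse causation.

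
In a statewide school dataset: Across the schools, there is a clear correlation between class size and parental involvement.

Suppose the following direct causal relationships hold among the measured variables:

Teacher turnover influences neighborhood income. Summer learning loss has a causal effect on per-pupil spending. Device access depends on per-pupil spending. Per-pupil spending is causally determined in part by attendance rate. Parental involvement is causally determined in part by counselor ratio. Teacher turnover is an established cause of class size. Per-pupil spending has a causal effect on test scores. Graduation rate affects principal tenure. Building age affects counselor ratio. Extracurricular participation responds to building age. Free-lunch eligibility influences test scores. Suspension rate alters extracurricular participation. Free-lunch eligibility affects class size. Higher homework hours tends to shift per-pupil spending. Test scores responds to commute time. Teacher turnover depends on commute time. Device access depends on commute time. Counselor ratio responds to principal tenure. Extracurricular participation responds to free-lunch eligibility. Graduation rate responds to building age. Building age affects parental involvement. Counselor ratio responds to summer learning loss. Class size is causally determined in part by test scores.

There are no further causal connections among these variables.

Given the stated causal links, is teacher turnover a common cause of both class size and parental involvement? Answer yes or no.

Teacher turnover has no stated causal path to parental involvement. A confounder must cause both variables, so teacher turnover does not qualify.

no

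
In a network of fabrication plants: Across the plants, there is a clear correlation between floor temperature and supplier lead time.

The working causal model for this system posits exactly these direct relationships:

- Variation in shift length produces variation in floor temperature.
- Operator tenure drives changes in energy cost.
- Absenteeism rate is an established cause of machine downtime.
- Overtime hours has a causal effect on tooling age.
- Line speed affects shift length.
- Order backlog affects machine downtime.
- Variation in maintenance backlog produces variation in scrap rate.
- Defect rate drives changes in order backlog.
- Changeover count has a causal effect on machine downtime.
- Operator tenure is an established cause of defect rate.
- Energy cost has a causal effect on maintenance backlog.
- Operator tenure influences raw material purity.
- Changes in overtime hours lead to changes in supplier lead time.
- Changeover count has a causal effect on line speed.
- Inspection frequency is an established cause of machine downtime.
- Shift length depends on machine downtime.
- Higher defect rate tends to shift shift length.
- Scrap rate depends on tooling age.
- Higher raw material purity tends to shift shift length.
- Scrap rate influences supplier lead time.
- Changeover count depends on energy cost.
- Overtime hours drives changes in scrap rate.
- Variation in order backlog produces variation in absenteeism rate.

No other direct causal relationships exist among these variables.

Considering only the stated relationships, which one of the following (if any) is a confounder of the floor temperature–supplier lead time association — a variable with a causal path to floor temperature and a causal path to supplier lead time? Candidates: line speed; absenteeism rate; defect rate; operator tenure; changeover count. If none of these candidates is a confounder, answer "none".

Operator tenure causes floor temperature (operator tenure → defect rate → shift length → floor temperature) and also causes supplier lead time (operator tenure → energy cost → maintenance backlog → scrap rate → supplier lead time); it is a common cause of both.
Each of the other candidates lacks a causal path to at least one of floor temperature and supplier lead time, so they do not confound the relationship.

operator tenure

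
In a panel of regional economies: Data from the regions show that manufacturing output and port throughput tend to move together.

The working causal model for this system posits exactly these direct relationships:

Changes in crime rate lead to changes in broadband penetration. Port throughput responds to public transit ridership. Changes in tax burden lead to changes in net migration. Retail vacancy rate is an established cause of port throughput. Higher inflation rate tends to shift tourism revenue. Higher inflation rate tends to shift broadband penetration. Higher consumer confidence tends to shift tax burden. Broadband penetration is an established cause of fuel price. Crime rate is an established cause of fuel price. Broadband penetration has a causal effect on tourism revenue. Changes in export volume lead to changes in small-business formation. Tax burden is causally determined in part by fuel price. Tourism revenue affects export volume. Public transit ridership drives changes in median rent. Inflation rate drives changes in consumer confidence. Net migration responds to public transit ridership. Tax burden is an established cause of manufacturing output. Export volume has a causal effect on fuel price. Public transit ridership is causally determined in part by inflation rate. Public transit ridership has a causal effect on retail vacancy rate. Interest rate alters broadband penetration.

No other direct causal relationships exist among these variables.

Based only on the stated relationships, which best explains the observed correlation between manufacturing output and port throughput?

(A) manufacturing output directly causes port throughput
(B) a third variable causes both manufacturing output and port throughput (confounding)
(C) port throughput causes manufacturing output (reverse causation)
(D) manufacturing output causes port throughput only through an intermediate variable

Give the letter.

B

Inflation rate causes manufacturing output (inflation rate → consumer confidence → tax burden → manufacturing output) and port throughput (inflation rate → public transit ridership → port throughput) — a common cause creating the correlation.
There is no stated path from manufacturing output to port throughput or from port throughput to manufacturing output, so neither direct nor reverse causation applies.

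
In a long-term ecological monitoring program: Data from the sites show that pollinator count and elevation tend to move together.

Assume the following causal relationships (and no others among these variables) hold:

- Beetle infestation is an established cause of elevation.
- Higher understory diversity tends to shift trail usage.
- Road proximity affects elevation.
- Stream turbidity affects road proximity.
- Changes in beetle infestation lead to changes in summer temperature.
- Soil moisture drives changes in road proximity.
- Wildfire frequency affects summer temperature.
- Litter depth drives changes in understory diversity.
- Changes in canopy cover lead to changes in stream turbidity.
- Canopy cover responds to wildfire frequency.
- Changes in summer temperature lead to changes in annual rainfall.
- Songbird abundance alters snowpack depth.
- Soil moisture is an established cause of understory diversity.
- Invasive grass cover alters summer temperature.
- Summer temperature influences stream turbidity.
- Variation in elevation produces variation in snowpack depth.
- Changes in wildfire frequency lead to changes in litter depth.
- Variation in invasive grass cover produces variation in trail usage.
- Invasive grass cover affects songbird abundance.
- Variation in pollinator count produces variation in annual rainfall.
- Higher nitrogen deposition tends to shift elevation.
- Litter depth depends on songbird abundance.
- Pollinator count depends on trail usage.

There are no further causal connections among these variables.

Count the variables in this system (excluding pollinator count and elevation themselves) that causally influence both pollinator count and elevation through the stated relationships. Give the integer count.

3

The common causes are: invasive grass cover (to pollinator count via invasive grass cover → trail usage → pollinator count; to elevation via invasive grass cover → summer temperature → stream turbidity → road proximity → elevation); soil moisture (to pollinator count via soil moisture → understory diversity → trail usage → pollinator count; to elevation via soil moisture → road proximity → elevation); wildfire frequency (to pollinator count via wildfire frequency → litter depth → understory diversity → trail usage → pollinator count; to elevation via wildfire frequency → canopy cover → stream turbidity → road proximity → elevation).
Every other variable lacks a causal path to at least one of pollinator count and elevation.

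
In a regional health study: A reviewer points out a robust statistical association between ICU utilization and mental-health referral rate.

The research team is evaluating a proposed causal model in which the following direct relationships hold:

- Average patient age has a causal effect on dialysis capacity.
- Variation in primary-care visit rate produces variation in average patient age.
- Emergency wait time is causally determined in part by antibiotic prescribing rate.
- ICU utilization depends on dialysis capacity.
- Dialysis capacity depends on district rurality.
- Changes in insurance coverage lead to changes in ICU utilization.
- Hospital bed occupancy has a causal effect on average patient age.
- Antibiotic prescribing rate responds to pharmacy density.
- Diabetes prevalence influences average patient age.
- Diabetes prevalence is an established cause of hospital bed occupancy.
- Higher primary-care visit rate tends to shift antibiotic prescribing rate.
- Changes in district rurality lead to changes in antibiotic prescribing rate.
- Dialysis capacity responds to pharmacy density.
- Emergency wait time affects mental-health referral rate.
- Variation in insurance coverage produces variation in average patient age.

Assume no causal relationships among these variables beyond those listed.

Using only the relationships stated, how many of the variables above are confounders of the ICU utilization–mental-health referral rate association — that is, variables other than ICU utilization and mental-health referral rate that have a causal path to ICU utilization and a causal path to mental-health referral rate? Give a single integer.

3

The common causes are: district rurality (to ICU utilization via district rurality → dialysis capacity → ICU utilization; to mental-health referral rate via district rurality → antibiotic prescribing rate → emergency wait time → mental-health referral rate); pharmacy density (to ICU utilization via pharmacy density → dialysis capacity → ICU utilization; to mental-health referral rate via pharmacy density → antibiotic prescribing rate → emergency wait time → mental-health referral rate); primary-care visit rate (to ICU utilization via primary-care visit rate → average patient age → dialysis capacity → ICU utilization; to mental-health referral rate via primary-care visit rate → antibiotic prescribing rate → emergency wait time → mental-health referral rate).
Every other variable lacks a causal path to at least one of ICU utilization and mental-health referral rate.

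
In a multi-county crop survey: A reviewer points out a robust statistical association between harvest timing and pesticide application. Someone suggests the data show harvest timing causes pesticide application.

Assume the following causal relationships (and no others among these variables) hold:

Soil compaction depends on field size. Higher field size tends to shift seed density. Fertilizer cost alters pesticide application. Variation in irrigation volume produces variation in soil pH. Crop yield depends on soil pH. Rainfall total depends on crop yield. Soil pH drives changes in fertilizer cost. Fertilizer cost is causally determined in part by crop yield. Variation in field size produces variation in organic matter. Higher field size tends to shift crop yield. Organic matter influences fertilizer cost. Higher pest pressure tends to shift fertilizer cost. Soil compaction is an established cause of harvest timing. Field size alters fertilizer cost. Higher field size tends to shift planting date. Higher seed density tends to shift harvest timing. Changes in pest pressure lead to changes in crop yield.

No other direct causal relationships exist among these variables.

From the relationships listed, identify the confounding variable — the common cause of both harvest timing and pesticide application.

field size

Field size has a causal path to harvest timing (field size → seed density → harvest timing) and a separate causal path to pesticide application (field size → fertilizer cost → pesticide application), so it is a common cause of both.
No stated relationship gives harvest timing a causal route to pesticide application, so the correlation is explained by the shared upstream cause rather than a direct effect.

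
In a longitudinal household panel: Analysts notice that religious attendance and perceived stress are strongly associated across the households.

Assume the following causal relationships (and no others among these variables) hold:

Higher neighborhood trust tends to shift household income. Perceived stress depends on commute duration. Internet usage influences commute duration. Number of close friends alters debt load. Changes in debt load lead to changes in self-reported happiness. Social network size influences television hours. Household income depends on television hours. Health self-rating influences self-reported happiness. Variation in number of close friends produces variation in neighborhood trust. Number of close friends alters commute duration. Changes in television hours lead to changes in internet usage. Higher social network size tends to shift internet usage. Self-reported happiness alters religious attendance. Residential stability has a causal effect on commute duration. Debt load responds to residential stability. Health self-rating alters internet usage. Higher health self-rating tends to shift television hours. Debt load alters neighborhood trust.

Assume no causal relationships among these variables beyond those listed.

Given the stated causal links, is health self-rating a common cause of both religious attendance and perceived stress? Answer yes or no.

yes

Health self-rating has a causal path to religious attendance (health self-rating → self-reported happiness → religious attendance) and to perceived stress (health self-rating → internet usage → commute duration → perceived stress), so it is a common cause of both — a confounder.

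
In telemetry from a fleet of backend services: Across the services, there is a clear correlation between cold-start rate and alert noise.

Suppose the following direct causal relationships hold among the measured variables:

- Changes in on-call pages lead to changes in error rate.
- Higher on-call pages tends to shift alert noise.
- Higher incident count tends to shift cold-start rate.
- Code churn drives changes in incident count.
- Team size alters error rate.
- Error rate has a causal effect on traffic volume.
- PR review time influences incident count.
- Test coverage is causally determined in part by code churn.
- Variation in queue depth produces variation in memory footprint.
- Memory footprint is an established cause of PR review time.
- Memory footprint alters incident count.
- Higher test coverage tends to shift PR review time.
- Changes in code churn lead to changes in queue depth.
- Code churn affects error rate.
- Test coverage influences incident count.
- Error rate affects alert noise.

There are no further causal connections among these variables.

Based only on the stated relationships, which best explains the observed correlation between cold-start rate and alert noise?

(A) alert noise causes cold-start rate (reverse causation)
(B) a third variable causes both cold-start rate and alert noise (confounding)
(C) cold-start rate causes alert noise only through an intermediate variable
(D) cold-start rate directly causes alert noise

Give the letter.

Code churn causes cold-start rate (code churn → incident count → cold-start rate) and alert noise (code churn → error rate → alert noise) — a common cause creating the correlation.
There is no stated path from cold-start rate to alert noise or from alert noise to cold-start rate, so neither direct nor reverse causation applies.

B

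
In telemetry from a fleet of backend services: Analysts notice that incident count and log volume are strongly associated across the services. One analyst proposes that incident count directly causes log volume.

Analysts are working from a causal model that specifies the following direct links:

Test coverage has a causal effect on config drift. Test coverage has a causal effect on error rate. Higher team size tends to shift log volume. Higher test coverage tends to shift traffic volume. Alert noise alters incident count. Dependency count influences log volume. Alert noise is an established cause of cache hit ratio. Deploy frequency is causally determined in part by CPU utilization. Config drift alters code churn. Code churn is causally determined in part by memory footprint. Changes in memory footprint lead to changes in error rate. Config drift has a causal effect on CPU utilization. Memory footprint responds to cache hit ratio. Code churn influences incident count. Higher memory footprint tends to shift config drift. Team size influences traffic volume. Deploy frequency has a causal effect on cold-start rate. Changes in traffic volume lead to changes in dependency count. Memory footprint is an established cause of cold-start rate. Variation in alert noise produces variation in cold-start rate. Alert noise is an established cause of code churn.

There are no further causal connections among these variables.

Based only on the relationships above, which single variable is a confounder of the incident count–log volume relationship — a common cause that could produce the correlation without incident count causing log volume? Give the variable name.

test coverage

Test coverage has a causal path to incident count (test coverage → config drift → code churn → incident count) and a separate causal path to log volume (test coverage → traffic volume → dependency count → log volume), so it is a common cause of both.
No stated relationship gives incident count a causal route to log volume, so the correlation is explained by the shared upstream cause rather than a direct effect.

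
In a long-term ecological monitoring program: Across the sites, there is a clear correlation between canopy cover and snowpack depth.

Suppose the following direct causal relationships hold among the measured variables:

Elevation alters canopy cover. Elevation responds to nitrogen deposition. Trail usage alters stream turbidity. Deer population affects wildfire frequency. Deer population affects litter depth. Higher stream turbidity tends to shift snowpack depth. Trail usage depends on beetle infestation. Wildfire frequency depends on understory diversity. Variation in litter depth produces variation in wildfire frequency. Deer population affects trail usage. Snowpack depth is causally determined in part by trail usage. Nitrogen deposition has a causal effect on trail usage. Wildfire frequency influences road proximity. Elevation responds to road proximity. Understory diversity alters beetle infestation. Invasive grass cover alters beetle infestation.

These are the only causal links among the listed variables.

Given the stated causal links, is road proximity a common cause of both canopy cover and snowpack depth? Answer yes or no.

no

Road proximity has no stated causal path to snowpack depth. A confounder must cause both variables, so road proximity does not qualify.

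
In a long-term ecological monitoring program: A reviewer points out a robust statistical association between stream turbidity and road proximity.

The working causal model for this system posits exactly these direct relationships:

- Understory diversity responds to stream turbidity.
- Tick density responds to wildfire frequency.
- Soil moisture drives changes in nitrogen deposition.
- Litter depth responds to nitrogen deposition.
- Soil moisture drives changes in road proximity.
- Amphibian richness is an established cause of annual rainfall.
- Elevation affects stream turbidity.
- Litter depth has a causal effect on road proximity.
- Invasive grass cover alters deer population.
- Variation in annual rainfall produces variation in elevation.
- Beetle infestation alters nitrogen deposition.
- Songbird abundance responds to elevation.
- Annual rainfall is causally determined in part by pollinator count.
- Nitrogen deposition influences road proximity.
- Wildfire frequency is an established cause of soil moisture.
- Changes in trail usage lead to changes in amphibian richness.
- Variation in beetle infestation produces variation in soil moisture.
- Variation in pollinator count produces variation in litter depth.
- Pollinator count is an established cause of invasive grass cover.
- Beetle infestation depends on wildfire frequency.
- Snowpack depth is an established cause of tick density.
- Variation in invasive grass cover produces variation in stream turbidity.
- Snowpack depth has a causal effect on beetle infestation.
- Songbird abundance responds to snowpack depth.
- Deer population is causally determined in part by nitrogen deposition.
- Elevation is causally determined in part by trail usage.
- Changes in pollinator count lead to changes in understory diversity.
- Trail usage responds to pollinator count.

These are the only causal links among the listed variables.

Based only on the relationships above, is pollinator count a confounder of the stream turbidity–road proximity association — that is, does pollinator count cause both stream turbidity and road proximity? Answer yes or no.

Pollinator count has a causal path to stream turbidity (pollinator count → invasive grass cover → stream turbidity) and to road proximity (pollinator count → litter depth → road proximity), so it is a common cause of both — a confounder.

yes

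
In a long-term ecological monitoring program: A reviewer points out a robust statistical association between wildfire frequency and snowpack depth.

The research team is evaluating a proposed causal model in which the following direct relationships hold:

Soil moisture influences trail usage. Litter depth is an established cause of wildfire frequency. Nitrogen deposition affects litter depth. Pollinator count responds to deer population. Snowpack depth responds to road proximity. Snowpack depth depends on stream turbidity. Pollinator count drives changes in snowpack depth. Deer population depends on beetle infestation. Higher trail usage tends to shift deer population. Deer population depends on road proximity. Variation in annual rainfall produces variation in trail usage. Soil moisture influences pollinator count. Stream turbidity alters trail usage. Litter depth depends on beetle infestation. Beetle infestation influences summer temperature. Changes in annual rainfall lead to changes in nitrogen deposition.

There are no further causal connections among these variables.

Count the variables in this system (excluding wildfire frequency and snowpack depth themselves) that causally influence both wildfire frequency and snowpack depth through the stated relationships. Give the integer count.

The common causes are: annual rainfall (to wildfire frequency via annual rainfall → nitrogen deposition → litter depth → wildfire frequency; to snowpack depth via annual rainfall → trail usage → deer population → pollinator count → snowpack depth); beetle infestation (to wildfire frequency via beetle infestation → litter depth → wildfire frequency; to snowpack depth via beetle infestation → deer population → pollinator count → snowpack depth).
Every other variable lacks a causal path to at least one of wildfire frequency and snowpack depth.

2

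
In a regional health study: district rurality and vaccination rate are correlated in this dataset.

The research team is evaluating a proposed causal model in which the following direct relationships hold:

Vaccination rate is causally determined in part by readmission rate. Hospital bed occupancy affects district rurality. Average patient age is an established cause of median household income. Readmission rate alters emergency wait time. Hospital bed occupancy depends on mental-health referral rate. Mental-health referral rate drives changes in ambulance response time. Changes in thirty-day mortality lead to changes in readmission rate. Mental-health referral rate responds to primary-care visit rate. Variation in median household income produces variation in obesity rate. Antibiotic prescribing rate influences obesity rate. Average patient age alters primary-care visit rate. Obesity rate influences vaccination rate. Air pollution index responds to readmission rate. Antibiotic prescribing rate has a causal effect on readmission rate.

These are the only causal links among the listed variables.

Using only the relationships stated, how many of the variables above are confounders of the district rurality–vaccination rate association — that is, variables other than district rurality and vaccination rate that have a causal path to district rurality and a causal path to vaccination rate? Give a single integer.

1

The common causes are: average patient age (to district rurality via average patient age → primary-care visit rate → mental-health referral rate → hospital bed occupancy → district rurality; to vaccination rate via average patient age → median household income → obesity rate → vaccination rate).
Every other variable lacks a causal path to at least one of district rurality and vaccination rate.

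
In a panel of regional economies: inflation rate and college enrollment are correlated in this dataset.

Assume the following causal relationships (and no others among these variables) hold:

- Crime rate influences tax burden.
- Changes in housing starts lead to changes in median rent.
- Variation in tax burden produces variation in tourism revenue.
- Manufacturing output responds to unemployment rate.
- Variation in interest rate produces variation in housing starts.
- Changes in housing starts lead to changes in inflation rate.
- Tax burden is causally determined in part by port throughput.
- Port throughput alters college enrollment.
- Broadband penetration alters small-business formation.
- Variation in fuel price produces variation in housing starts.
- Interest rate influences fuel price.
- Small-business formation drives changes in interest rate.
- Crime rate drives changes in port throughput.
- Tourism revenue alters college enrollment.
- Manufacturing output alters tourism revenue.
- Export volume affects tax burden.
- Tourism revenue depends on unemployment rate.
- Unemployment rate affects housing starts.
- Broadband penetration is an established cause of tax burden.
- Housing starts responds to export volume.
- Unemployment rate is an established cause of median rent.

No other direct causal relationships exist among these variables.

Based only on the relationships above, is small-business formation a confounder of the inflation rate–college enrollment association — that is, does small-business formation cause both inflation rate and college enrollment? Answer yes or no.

Small-business formation has no stated causal path to college enrollment. A confounder must cause both variables, so small-business formation does not qualify.

no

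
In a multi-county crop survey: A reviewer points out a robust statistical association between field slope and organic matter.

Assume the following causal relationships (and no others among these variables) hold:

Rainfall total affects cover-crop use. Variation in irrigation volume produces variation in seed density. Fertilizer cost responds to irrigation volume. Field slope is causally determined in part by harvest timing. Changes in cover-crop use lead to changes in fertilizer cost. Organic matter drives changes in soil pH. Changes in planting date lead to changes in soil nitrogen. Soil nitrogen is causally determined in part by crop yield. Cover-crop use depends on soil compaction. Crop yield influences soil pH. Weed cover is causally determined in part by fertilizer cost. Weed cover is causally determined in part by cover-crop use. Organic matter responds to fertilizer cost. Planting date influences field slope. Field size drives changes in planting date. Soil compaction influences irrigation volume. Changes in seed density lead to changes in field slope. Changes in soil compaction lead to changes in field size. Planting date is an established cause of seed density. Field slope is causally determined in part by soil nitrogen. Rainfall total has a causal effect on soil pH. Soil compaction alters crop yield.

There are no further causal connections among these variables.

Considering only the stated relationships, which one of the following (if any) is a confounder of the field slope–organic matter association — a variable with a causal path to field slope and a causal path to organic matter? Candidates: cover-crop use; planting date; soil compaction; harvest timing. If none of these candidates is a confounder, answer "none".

soil compaction

Soil compaction causes field slope (soil compaction → crop yield → soil nitrogen → field slope) and also causes organic matter (soil compaction → cover-crop use → fertilizer cost → organic matter); it is a common cause of both.
Each of the other candidates lacks a causal path to at least one of field slope and organic matter, so they do not confound the relationship.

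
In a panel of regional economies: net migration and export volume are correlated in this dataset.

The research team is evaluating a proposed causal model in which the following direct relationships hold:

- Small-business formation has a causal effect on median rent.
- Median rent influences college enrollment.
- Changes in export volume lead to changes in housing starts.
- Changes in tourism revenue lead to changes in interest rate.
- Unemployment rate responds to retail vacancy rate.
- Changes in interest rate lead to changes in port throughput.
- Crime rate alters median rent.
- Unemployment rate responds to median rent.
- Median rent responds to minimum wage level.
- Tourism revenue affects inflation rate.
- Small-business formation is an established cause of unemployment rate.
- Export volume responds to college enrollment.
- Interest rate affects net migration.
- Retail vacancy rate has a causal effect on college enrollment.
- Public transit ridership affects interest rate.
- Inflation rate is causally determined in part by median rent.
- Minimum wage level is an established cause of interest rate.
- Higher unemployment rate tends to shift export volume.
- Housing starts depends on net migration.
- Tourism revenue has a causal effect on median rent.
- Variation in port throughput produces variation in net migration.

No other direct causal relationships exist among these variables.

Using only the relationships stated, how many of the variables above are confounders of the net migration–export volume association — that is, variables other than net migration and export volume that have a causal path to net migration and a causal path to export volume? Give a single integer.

2

The common causes are: minimum wage level (to net migration via minimum wage level → interest rate → net migration; to export volume via minimum wage level → median rent → unemployment rate → export volume); tourism revenue (to net migration via tourism revenue → interest rate → net migration; to export volume via tourism revenue → median rent → unemployment rate → export volume).
Every other variable lacks a causal path to at least one of net migration and export volume.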